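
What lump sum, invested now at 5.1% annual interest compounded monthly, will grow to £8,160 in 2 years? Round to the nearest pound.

Periodic rate = 5.1%/12 = 0.00425; 24 periods.
P = 8,160/(1 + 0.00425)^24 ≈ 8,160/1.10714415 ≈ 7,370.3140.

£7,370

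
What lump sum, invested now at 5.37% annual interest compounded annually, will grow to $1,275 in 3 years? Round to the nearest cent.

Annual rate = 5.37% = 0.0537; 3 periods.
P = 1,275/(1 + 0.0537)^3 ≈ 1,275/1.169905924 ≈ 1,089.8312.

$1,089.83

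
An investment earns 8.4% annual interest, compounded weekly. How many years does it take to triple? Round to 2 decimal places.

(1 + 0.00161538)^(52t) = 3.
52t = ln 3 / ln(1 + 0.00161538) ≈ 1.0986/0.00161408 ≈ 680.6425.
t ≈ 13.0893.

13.09 years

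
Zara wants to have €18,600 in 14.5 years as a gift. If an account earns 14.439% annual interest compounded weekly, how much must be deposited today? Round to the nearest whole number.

€2,299

Growth factor = (1 + 0.14439/52)^754 ≈ 8.0910103461.
P = 18,600/8.0910103461 ≈ 2,298.8476.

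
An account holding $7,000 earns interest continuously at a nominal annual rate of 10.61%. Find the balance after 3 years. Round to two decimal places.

$9,623.52

A = P·e^(rt) = 7,000·e^(0.1061·3) = 7,000·e^0.3183.
e^0.3183 ≈ 1.374788636, so A ≈ 9,623.5205.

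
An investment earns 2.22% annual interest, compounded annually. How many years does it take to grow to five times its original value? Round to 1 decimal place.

73.3 years

(1 + 0.0222)^t = 5.
t = ln 5 / ln(1 + 0.0222) ≈ 1.6094/0.0219572 ≈ 73.2990.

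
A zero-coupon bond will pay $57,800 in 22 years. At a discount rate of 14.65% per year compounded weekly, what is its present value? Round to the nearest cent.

$2,312.94

Periodic rate = 14.65%/52 = 0.00281731; 1144 periods.
P = 57,800/(1 + 0.1465/52)^1144 ≈ 57,800/24.9898169 ≈ 2,312.9421.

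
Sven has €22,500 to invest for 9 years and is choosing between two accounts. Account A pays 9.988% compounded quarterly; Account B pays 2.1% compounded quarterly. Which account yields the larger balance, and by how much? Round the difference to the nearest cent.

A: (1 + 0.02497)^36 ≈ 2.4299735665, so 22,500 × 2.4299735665 ≈ 54,674.4052.
B: (1 + 0.00525)^36 ≈ 1.2074438502, so 22,500 × 1.2074438502 ≈ 27,167.4866.
Difference ≈ 27,506.9186 in favor of A.

Account A, by €27,506.92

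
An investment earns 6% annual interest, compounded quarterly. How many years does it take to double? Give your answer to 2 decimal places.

(1 + 0.015)^(4t) = 2.
4t = ln 2 / ln(1 + 0.015) ≈ 0.69315/0.0148886 ≈ 46.5555.
t ≈ 11.6389.

11.64 years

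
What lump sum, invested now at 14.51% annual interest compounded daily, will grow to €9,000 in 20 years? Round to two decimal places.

€494.50

Periodic rate = 14.51%/365 = 0.000397534; 7300 periods.
P = 9,000/(1 + 0.1451/365)^7300 ≈ 9,000/18.20003161 ≈ 494.5046.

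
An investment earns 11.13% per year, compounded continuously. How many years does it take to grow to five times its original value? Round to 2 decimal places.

14.46 years

e^(0.1113t) = 5, so 0.1113t = ln 5 ≈ 1.6094.
t ≈ 1.6094/0.1113 ≈ 14.4604.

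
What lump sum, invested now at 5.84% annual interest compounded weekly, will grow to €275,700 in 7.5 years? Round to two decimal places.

€177,960.05

Periodic rate = 5.84%/52 = 0.00112308; 390 periods.
P = 275,700/(1 + 0.0584/52)^390 ≈ 275,700/1.54922410805 ≈ 177,960.0502.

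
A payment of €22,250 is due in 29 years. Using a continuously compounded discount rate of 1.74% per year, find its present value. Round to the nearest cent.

P = A·e^(−rt) = 22,250·e^(−0.5046).
e^(−0.5046) ≈ 0.60374702594, so P ≈ 13,433.3713.

€13,433.37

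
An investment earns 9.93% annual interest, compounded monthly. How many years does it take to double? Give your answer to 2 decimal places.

7.01 years

(1 + 0.008275)^(12t) = 2.
12t = ln 2 / ln(1 + 0.008275) ≈ 0.69315/0.00824095 ≈ 84.1101.
t ≈ 7.0092.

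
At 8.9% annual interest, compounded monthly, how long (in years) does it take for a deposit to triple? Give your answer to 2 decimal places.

12.39 years

(1 + 0.00741667)^(12t) = 3.
12t = ln 3 / ln(1 + 0.00741667) ≈ 1.0986/0.0073893 ≈ 148.6761.
t ≈ 12.3897.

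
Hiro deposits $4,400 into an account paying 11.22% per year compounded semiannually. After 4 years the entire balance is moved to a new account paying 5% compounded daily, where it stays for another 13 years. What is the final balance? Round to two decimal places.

$13,042.63

After 4 years at 11.22%: 4,400 × 1.5475345044 ≈ 6,809.1518.
Then 13 years at 5%: 6,809.1518 × 1.9154555578 ≈ 13,042.6277.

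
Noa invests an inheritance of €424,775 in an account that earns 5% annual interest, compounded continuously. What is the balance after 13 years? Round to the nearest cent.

€813,673.86

A = P·e^(rt) = 424,775·e^(0.05·13) = 424,775·e^0.65.
e^0.65 ≈ 1.91554082901, so A ≈ 813,673.8556.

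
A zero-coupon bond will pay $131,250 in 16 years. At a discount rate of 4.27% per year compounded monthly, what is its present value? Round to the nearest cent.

$66,361.47

Periodic rate = 4.27%/12 = 0.00355833; 192 periods.
P = 131,250/(1 + 0.0427/12)^192 ≈ 131,250/1.97780441704 ≈ 66,361.4657.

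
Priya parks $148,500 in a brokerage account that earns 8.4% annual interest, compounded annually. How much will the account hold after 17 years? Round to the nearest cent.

Growth factor = (1 + 0.084)^17 ≈ 3.94001429429.
A ≈ 148,500 × 3.94001429429 ≈ 585,092.1227.

$585,092.12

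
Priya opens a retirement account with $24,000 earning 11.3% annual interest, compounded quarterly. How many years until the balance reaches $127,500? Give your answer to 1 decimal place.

(1 + 0.02825)^(4t) = 127,500/24,000 = 5.3125.
4t·ln(1 + 0.02825) = ln(5.3125); 4t = 1.6701/0.0278583 ≈ 59.9484.
t ≈ 14.9871 years.

15.0 years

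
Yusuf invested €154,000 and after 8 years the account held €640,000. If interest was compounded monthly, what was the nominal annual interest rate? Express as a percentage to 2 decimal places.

(1 + r/12)^96 = 640,000/154,000 = 4.15584.
1 + r/12 = 4.15584^(1/96) ≈ 1.014949, so r/12 ≈ 0.0149493.
r ≈ 12·0.0149493 = 17.93921%.

17.94%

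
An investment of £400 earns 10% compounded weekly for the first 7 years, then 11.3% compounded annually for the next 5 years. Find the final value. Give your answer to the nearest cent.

£1,374.83

Phase 1: 400·(1 + 0.1/52)^364 ≈ 804.9598.
Phase 2: 804.9598·(1 + 0.113)^5 ≈ 1,374.8332.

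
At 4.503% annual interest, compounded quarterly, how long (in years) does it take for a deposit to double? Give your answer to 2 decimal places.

(1 + 0.0112575)^(4t) = 2.
4t = ln 2 / ln(1 + 0.0112575) ≈ 0.69315/0.0111946 ≈ 61.9180.
t ≈ 15.4795.

15.48 years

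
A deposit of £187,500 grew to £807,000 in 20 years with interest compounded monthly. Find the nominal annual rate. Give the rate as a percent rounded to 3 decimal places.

7.320%

The 240-period growth factor is 807,000/187,500 = 4.304.
r/12 = 4.304^(1/240) − 1 ≈ 0.00609997, so r ≈ 12·0.00609997 = 7.31996%.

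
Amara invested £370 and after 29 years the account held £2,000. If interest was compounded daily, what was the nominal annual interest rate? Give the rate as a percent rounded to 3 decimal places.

5.819%

The 10585-period growth factor is 2,000/370 = 5.40541.
r/365 = 5.40541^(1/10585) − 1 ≈ 0.000159427, so r ≈ 365·0.000159427 = 5.81908%.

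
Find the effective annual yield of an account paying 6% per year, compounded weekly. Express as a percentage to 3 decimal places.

EAR = (1 + 6%/52)^52 − 1 = (1 + 0.00115385)^52 − 1.
(1 + 0.00115385)^52 ≈ 1.0618, so EAR ≈ 6.17998%.

6.180%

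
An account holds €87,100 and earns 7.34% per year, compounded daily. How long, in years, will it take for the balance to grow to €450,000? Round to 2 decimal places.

22.38 years

We need (1 + 0.000201096)^(365t) = 5.1665, so 365t = ln 5.1665 / ln 1.000201 ≈ 8167.0282.
t ≈ 8167.0282/365 = 22.3754 years.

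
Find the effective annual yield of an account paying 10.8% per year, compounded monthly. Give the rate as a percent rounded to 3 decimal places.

11.351%

One year is 12 periods at 0.009 each: (1 + 0.009)^12 ≈ 1.11351.
EAR = 1.11351 − 1 ≈ 11.35097%.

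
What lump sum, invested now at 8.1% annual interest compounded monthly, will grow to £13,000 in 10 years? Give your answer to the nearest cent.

Periodic rate = 8.1%/12 = 0.00675; 120 periods.
P = 13,000/(1 + 0.00675)^120 ≈ 13,000/2.2417985996 ≈ 5,798.9152.

£5,798.92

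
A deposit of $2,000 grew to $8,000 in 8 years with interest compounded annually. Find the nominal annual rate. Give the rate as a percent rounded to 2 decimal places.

18.92%

The 8-period growth factor is 8,000/2,000 = 4.
r = 4^(1/8) − 1 ≈ 0.189207, i.e. 18.92071%.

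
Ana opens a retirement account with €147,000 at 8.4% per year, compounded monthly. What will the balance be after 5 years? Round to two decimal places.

Periodic rate = 8.4%/12 = 0.007; periods = 12·5 = 60.
A = 147,000·(1 + 0.007)^60 ≈ 147,000·1.51973628666 ≈ 223,401.2341.

€223,401.23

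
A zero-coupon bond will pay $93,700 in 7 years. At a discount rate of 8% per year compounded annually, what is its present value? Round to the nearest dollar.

$54,673

Growth factor = (1 + 0.08)^7 ≈ 1.7138242688.
P = 93,700/1.7138242688 ≈ 54,673.0500.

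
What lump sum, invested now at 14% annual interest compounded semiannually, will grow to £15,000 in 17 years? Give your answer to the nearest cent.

Growth factor = (1 + 0.07)^34 ≈ 9.978113537.
P = 15,000/9.978113537 ≈ 1,503.2902.

£1,503.29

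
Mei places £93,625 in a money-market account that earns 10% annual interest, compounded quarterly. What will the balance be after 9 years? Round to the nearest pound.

Periodic rate = 10%/4 = 0.025; periods = 4·9 = 36.
A = 93,625·(1 + 0.025)^36 ≈ 93,625·2.43253531572 ≈ 227,746.1189.

£227,746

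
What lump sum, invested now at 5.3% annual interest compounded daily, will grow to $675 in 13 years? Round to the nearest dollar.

$339

Growth factor = (1 + 0.053/365)^4745 ≈ 1.99162319.
P = 675/1.99162319 ≈ 338.9195.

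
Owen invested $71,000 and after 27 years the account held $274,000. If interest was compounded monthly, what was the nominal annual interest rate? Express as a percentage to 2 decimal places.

5.01%

(1 + r/12)^324 = 274,000/71,000 = 3.85915.
1 + r/12 = 3.85915^(1/324) ≈ 1.004177, so r/12 ≈ 0.00417675.
r ≈ 12·0.00417675 = 5.01210%.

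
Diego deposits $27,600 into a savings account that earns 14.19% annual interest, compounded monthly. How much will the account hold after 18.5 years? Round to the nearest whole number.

Growth factor = (1 + 0.011825)^222 ≈ 13.5956526617.
A ≈ 27,600 × 13.5956526617 ≈ 375,240.0135.

$375,240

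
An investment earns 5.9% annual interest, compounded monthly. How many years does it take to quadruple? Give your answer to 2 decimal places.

(1 + 0.00491667)^(12t) = 4.
12t = ln 4 / ln(1 + 0.00491667) ≈ 1.3863/0.00490462 ≈ 282.6508.
t ≈ 23.5542.

23.55 years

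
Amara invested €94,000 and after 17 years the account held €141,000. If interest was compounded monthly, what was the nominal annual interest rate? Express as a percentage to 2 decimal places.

(1 + r/12)^204 = 141,000/94,000 = 1.5.
1 + r/12 = 1.5^(1/204) ≈ 1.00199, so r/12 ≈ 0.00198955.
r ≈ 12·0.00198955 = 2.38746%.

2.39%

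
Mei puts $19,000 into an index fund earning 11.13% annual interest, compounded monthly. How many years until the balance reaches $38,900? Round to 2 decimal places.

We need (1 + 0.009275)^(12t) = 2.0474, so 12t = ln 2.0474 / ln 1.009275 ≈ 77.6144.
t ≈ 77.6144/12 = 6.4679 years.

6.47 years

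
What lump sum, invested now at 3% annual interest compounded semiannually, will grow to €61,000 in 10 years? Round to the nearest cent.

Growth factor = (1 + 0.015)^20 ≈ 1.3468550066.
P = 61,000/1.3468550066 ≈ 45,290.6955.

€45,290.70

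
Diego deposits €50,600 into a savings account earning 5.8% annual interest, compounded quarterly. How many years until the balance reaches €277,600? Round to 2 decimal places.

(1 + 0.0145)^(4t) = 277,600/50,600 = 5.4862.
4t·ln(1 + 0.0145) = ln(5.4862); 4t = 1.7022/0.0143959 ≈ 118.2442.
t ≈ 29.5611 years.

29.56 years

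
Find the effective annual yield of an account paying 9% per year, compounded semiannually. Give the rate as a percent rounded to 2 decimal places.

9.20%

EAR = (1 + 9%/2)^2 − 1 = (1 + 0.045)^2 − 1.
(1 + 0.045)^2 ≈ 1.092025, so EAR ≈ 9.20250%.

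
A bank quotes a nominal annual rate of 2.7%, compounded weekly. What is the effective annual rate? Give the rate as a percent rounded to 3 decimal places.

2.736%

EAR = (1 + 2.7%/52)^52 − 1 = (1 + 0.000519231)^52 − 1.
(1 + 0.000519231)^52 ≈ 1.027361, so EAR ≈ 2.73606%.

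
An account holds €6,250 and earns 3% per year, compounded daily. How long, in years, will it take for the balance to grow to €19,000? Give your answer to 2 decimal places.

We need (1 + 0.0000821918)^(365t) = 3.04, so 365t = ln 3.04 / ln 1.000082 ≈ 13528.1557.
t ≈ 13528.1557/365 = 37.0634 years.

37.06 years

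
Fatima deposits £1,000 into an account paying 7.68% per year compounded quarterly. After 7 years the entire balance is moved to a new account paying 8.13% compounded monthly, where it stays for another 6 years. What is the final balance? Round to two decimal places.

£2,769.48

Phase 1: 1,000·(1 + 0.0192)^28 ≈ 1,703.1920.
Phase 2: 1,703.1920·(1 + 0.006775)^72 ≈ 2,769.4789.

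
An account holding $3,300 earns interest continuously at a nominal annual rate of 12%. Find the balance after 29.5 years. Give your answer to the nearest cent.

$113,740.83

A = P·e^(rt) = 3,300·e^(0.12·29.5) = 3,300·e^3.54.
e^3.54 ≈ 34.4669191909, so A ≈ 113,740.8333.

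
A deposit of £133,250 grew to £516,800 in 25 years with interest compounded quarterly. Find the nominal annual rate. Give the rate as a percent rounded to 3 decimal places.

5.459%

The 100-period growth factor is 516,800/133,250 = 3.87842.
r/4 = 3.87842^(1/100) − 1 ≈ 0.0136466, so r ≈ 4·0.0136466 = 5.45863%.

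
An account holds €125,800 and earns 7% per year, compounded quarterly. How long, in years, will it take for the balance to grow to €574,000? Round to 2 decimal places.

We need (1 + 0.0175)^(4t) = 4.5628, so 4t = ln 4.5628 / ln 1.0175 ≈ 87.4960.
t ≈ 87.4960/4 = 21.8740 years.

21.87 years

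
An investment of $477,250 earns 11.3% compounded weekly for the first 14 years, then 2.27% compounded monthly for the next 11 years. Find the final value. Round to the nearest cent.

$2,974,371.89

Phase 1: 477,250·(1 + 0.113/52)^728 ≈ 2,317,684.8221.
Phase 2: 2,317,684.8221·(1 + 0.0227/12)^132 ≈ 2,974,371.8944.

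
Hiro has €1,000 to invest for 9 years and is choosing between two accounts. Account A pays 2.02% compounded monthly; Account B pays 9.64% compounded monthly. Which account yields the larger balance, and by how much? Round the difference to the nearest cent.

Account B, by €1,173.76

Account A growth factor: (1 + 0.0202/12)^108 ≈ 1.199190992; balance ≈ 1,199.1910.
Account B growth factor: (1 + 0.0964/12)^108 ≈ 2.372949489; balance ≈ 2,372.9495.
Account B is larger by 1,173.7585.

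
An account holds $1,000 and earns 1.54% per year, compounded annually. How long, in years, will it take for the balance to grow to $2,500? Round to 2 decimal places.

(1 + 0.0154)^t = 2,500/1,000 = 2.5.
t·ln(1 + 0.0154) = ln(2.5); t = 0.91629/0.0152826 ≈ 59.9564.

59.96 years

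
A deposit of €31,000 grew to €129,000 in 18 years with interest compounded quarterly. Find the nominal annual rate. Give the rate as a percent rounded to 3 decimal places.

(1 + r/4)^72 = 129,000/31,000 = 4.16129.
1 + r/4 = 4.16129^(1/72) ≈ 1.020001, so r/4 ≈ 0.0200005.
r ≈ 4·0.0200005 = 8.00020%.

8.000%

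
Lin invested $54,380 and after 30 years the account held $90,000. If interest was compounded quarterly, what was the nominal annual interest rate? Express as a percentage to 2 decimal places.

1.68%

(1 + r/4)^120 = 90,000/54,380 = 1.65502.
1 + r/4 = 1.65502^(1/120) ≈ 1.004207, so r/4 ≈ 0.00420727.
r ≈ 4·0.00420727 = 1.68291%.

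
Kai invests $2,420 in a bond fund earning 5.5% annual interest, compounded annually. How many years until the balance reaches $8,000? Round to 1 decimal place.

22.3 years

We need (1 + 0.055)^t = 3.3058, so t = ln 3.3058 / ln 1.055 ≈ 22.3320.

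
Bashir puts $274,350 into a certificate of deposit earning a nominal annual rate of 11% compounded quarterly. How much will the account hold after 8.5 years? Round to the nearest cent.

$690,060.56

Periodic rate = 11%/4 = 0.0275; periods = 4·8.5 = 34.
A = 274,350·(1 + 0.0275)^34 ≈ 274,350·2.51525626049 ≈ 690,060.5551.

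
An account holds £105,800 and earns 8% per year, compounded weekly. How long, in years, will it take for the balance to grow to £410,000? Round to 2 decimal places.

16.95 years

(1 + 0.00153846)^(52t) = 410,000/105,800 = 3.8752.
52t·ln(1 + 0.00153846) = ln(3.8752); 52t = 1.3546/0.00153728 ≈ 881.1714.
t ≈ 16.9456 years.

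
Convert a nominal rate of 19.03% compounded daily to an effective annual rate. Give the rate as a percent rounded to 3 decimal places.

20.955%

One year is 365 periods at 0.00052137 each: (1 + 0.00052137)^365 ≈ 1.209552.
EAR = 1.209552 − 1 ≈ 20.95524%.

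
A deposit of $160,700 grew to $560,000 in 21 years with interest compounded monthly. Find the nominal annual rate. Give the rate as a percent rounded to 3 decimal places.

5.959%

(1 + r/12)^252 = 560,000/160,700 = 3.48475.
1 + r/12 = 3.48475^(1/252) ≈ 1.004966, so r/12 ≈ 0.00496625.
r ≈ 12·0.00496625 = 5.95950%.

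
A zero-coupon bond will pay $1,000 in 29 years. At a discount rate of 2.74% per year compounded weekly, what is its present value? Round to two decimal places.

Periodic rate = 2.74%/52 = 0.000526923; 1508 periods.
P = 1,000/(1 + 0.0274/52)^1508 ≈ 1,000/2.21309221 ≈ 451.8565.

$451.86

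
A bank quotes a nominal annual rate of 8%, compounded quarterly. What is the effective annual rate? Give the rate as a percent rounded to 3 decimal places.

EAR = (1 + 8%/4)^4 − 1 = (1 + 0.02)^4 − 1.
(1 + 0.02)^4 ≈ 1.082432, so EAR ≈ 8.24322%.

8.243%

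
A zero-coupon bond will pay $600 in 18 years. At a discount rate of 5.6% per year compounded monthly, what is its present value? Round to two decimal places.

Periodic rate = 5.6%/12 = 0.00466667; 216 periods.
P = 600/(1 + 0.056/12)^216 ≈ 600/2.73369806 ≈ 219.4829.

$219.48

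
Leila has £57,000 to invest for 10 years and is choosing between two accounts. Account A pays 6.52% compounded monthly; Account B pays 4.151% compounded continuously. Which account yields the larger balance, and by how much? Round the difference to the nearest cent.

Account A growth factor: (1 + 0.0652/12)^120 ≈ 1.9159912701; balance ≈ 109,211.5024.
Account B growth factor: e^(0.04151·10) = e^0.4151 ≈ 1.5145221853; balance ≈ 86,327.7646.
Account A is larger by 22,883.7378.

Account A, by £22,883.74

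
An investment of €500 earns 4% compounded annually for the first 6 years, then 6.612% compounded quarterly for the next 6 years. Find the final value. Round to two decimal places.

€937.68

After 6 years at 4%: 500 × 1.26531902 ≈ 632.6595.
Then 6 years at 6.612%: 632.6595 × 1.4821249 ≈ 937.6804.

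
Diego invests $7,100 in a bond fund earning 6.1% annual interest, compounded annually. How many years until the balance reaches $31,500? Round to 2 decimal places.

(1 + 0.061)^t = 31,500/7,100 = 4.4366.
t·ln(1 + 0.061) = ln(4.4366); t = 1.4899/0.0592119 ≈ 25.1621.

25.16 years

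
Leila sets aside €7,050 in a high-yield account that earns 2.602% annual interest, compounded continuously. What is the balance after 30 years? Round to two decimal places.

€15,388.61

A = P·e^(rt) = 7,050·e^(0.02602·30) = 7,050·e^0.7806.
e^0.7806 ≈ 2.1827815416, so A ≈ 15,388.6099.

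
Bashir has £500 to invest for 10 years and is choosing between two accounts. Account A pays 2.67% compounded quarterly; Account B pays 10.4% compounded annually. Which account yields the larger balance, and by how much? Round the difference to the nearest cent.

Account A growth factor: (1 + 0.006675)^40 ≈ 1.30488228; balance ≈ 652.4411.
Account B growth factor: (1 + 0.104)^10 ≈ 2.689618813; balance ≈ 1,344.8094.
Account B is larger by 692.3683.

Account B, by £692.37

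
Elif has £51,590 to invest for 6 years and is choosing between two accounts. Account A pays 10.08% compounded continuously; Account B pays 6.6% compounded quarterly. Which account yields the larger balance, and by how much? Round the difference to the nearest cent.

Account A growth factor: e^(0.1008·6) = e^0.6048 ≈ 1.8308859951; balance ≈ 94,455.4085.
Account B growth factor: (1 + 0.0165)^24 ≈ 1.4810754778; balance ≈ 76,408.6839.
Account A is larger by 18,046.7246.

Account A, by £18,046.72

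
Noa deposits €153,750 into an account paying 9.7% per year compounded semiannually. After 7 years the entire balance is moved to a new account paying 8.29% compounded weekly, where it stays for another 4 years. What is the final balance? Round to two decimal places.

After 7 years at 9.7%: 153,750 × 1.94069857611 ≈ 298,382.4061.
Then 4 years at 8.29%: 298,382.4061 × 1.39282764409 ≈ 415,595.2637.

€415,595.26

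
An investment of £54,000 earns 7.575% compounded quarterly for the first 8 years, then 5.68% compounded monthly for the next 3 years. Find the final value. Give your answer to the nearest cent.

After 8 years at 7.575%: 54,000 × 1.82272633587 ≈ 98,427.2221.
Then 3 years at 5.68%: 98,427.2221 × 1.18530246657 ≈ 116,666.0292.

£116,666.03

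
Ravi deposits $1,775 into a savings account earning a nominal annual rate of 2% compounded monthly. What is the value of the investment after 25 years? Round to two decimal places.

$2,925.26

Periodic rate = 2%/12 = 0.00166667; periods = 12·25 = 300.
A = 1,775·(1 + 0.02/12)^300 ≈ 1,775·1.648035209 ≈ 2,925.2625.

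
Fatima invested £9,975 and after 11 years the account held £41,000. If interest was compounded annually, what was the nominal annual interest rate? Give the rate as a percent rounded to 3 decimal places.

(1 + r)^11 = 41,000/9,975 = 4.11028.
1 + r = 4.11028^(1/11) ≈ 1.13712, so r ≈ 0.13712.
r ≈ 13.71204%.

13.712%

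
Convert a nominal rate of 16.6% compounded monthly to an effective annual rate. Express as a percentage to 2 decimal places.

17.92%

EAR = (1 + 16.6%/12)^12 − 1 = (1 + 0.0138333)^12 − 1.
(1 + 0.0138333)^12 ≈ 1.179231, so EAR ≈ 17.92307%.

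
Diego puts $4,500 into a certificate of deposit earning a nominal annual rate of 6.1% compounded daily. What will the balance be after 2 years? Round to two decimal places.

Periodic rate = 6.1%/365 = 0.000167123; periods = 365·2 = 730.
A = 4,500·(1 + 0.061/365)^730 ≈ 4,500·1.129742586 ≈ 5,083.8416.

$5,083.84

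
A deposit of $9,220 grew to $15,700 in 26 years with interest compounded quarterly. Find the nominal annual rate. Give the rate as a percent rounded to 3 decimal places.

The 104-period growth factor is 15,700/9,220 = 1.70282.
r/4 = 1.70282^(1/104) − 1 ≈ 0.00513125, so r ≈ 4·0.00513125 = 2.05250%.

2.053%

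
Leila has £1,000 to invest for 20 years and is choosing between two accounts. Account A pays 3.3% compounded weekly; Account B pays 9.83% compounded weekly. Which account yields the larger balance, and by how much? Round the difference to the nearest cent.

A: (1 + 0.033/52)^1040 ≈ 1.934387358, so 1,000 × 1.934387358 ≈ 1,934.3874.
B: (1 + 0.0983/52)^1040 ≈ 7.128808363, so 1,000 × 7.128808363 ≈ 7,128.8084.
Difference ≈ 5,194.4210 in favor of B.

Account B, by £5,194.42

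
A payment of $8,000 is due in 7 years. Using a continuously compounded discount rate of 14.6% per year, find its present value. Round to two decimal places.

$2,879.00

P = A·e^(−rt) = 8,000·e^(−1.022).
e^(−1.022) ≈ 0.359874471, so P ≈ 2,878.9958.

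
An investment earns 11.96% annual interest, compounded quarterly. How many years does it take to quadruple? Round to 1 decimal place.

(1 + 0.0299)^(4t) = 4.
4t = ln 4 / ln(1 + 0.0299) ≈ 1.3863/0.0294617 ≈ 47.0541.
t ≈ 11.7635.

11.8 years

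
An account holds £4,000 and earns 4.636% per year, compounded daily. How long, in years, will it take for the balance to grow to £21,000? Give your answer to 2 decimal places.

We need (1 + 0.000127014)^(365t) = 5.25, so 365t = ln 5.25 / ln 1.000127 ≈ 13056.3349.
t ≈ 13056.3349/365 = 35.7708 years.

35.77 years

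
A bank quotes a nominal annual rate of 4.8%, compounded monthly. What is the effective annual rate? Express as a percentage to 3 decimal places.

4.907%

EAR = (1 + 4.8%/12)^12 − 1 = (1 + 0.004)^12 − 1.
(1 + 0.004)^12 ≈ 1.04907, so EAR ≈ 4.90702%.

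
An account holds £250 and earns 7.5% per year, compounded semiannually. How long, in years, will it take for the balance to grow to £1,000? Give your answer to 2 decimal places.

18.83 years

We need (1 + 0.0375)^(2t) = 4, so 2t = ln 4 / ln 1.0375 ≈ 37.6567.
t ≈ 37.6567/2 = 18.8284 years.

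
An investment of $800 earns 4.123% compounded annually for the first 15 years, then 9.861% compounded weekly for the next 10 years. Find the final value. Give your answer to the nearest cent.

After 15 years at 4.123%: 800 × 1.833158801 ≈ 1,466.5270.
Then 10 years at 9.861%: 1,466.5270 × 2.678256939 ≈ 3,927.7362.

$3,927.74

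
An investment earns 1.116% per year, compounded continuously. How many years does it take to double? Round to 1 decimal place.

e^(0.01116t) = 2, so 0.01116t = ln 2 ≈ 0.69315.
t ≈ 0.69315/0.01116 ≈ 62.1100.

62.1 years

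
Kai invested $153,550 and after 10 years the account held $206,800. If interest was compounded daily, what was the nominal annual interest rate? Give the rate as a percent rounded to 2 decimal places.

2.98%

The 3650-period growth factor is 206,800/153,550 = 1.34679.
r/365 = 1.34679^(1/3650) − 1 ≈ 0.0000815721, so r ≈ 365·0.0000815721 = 2.97738%.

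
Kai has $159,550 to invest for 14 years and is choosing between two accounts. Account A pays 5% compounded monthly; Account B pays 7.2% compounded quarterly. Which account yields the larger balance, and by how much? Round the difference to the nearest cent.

Account A growth factor: (1 + 0.05/12)^168 ≈ 2.01082624541; balance ≈ 320,827.3275.
Account B growth factor: (1 + 0.018)^56 ≈ 2.71566107926; balance ≈ 433,283.7252.
Account B is larger by 112,456.3977.

Account B, by $112,456.40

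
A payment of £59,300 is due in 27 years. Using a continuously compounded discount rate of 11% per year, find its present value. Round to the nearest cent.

£3,042.29

P = A·e^(−rt) = 59,300·e^(−2.97).
e^(−2.97) ≈ 0.051303310332, so P ≈ 3,042.2863.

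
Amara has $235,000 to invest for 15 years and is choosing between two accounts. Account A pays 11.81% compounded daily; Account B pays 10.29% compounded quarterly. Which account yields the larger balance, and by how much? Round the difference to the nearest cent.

Account A, by $302,567.03

A: (1 + 0.1181/365)^5475 ≈ 5.877981772835, so 235,000 × 5.877981772835 ≈ 1,381,325.7166.
B: (1 + 0.025725)^60 ≈ 4.590462483655, so 235,000 × 4.590462483655 ≈ 1,078,758.6837.
Difference ≈ 302,567.0330 in favor of A.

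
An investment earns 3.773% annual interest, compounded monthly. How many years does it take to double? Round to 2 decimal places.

18.40 years

(1 + 0.00314417)^(12t) = 2.
12t = ln 2 / ln(1 + 0.00314417) ≈ 0.69315/0.00313923 ≈ 220.8014.
t ≈ 18.4001.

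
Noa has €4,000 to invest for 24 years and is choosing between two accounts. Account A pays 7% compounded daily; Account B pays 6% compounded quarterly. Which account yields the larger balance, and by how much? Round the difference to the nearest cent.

Account A, by €4,755.55

Account A growth factor: (1 + 0.07/365)^8760 ≈ 5.3646917822; balance ≈ 21,458.7671.
Account B growth factor: (1 + 0.015)^96 ≈ 4.1758035189; balance ≈ 16,703.2141.
Account A is larger by 4,755.5531.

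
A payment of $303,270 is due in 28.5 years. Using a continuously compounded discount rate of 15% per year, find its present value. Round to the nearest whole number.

$4,219

P = A·e^(−rt) = 303,270·e^(−4.275).
e^(−4.275) ≈ 0.0139120487189, so P ≈ 4,219.1070.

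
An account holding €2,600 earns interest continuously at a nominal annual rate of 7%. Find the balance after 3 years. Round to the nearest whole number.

A = P·e^(rt) = 2,600·e^(0.07·3) = 2,600·e^0.21.
e^0.21 ≈ 1.23367806, so A ≈ 3,207.5630.

€3,208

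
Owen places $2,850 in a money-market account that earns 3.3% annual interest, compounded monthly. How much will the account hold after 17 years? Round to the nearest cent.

$4,990.56

Periodic rate = 3.3%/12 = 0.00275; periods = 12·17 = 204.
A = 2,850·(1 + 0.00275)^204 ≈ 2,850·1.751075265 ≈ 4,990.5645.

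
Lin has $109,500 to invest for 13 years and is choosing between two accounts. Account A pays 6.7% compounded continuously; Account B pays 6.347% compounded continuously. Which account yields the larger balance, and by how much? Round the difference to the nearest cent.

Account A, by $11,734.81

A: e^(0.067·13) = e^0.871 ≈ 2.38929895823, so 109,500 × 2.38929895823 ≈ 261,628.2359.
B: e^(0.06347·13) = e^0.82511 ≈ 2.28213178602, so 109,500 × 2.28213178602 ≈ 249,893.4306.
Difference ≈ 11,734.8054 in favor of A.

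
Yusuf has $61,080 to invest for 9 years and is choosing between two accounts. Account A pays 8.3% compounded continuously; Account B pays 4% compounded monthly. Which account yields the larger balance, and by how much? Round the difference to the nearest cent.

A: e^(0.083·9) = e^0.747 ≈ 2.11065853354, so 61,080 × 2.11065853354 ≈ 128,919.0232.
B: (1 + 0.04/12)^108 ≈ 1.4324715801, so 61,080 × 1.4324715801 ≈ 87,495.3641.
Difference ≈ 41,423.6591 in favor of A.

Account A, by $41,423.66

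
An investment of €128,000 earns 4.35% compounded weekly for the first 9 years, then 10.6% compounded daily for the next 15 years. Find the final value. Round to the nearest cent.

Phase 1: 128,000·(1 + 0.0435/52)^468 ≈ 189,306.3501.
Phase 2: 189,306.3501·(1 + 0.106/365)^5475 ≈ 928,096.5523.

€928,096.55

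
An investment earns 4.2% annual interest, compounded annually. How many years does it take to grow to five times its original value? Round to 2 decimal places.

(1 + 0.042)^t = 5.
t = ln 5 / ln(1 + 0.042) ≈ 1.6094/0.0411419 ≈ 39.1192.

39.12 years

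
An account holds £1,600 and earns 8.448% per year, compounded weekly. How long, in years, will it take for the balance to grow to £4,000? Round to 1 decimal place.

10.9 years

(1 + 0.00162462)^(52t) = 4,000/1,600 = 2.5.
52t·ln(1 + 0.00162462) = ln(2.5); 52t = 0.91629/0.0016233 ≈ 564.4627.
t ≈ 10.8551 years.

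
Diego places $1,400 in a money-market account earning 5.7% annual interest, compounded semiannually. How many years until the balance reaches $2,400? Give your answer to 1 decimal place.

We need (1 + 0.0285)^(2t) = 1.7143, so 2t = ln 1.7143 / ln 1.0285 ≈ 19.1804.
t ≈ 19.1804/2 = 9.5902 years.

9.6 years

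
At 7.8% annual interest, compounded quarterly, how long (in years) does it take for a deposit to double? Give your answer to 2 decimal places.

(1 + 0.0195)^(4t) = 2.
4t = ln 2 / ln(1 + 0.0195) ≈ 0.69315/0.0193123 ≈ 35.8915.
t ≈ 8.9729.

8.97 years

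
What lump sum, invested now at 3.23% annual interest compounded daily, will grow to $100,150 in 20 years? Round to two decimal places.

Growth factor = (1 + 0.0323/365)^7300 ≈ 1.90783943973.
P = 100,150/1.90783943973 ≈ 52,493.9352.

$52,493.94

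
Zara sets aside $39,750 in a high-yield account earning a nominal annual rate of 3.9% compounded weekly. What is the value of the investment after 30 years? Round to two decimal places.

Growth factor = (1 + 0.00075)^1560 ≈ 3.22058000545.
A ≈ 39,750 × 3.22058000545 ≈ 128,018.0552.

$128,018.06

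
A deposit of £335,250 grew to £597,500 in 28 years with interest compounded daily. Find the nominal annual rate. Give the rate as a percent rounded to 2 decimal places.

2.06%

(1 + r/365)^10220 = 597,500/335,250 = 1.78225.
1 + r/365 = 1.78225^(1/10220) ≈ 1.000057, so r/365 ≈ 0.0000565454.
r ≈ 365·0.0000565454 = 2.06391%.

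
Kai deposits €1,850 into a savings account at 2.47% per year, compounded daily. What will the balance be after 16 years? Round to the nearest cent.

Growth factor = (1 + 0.0247/365)^5840 ≈ 1.484661246.
A ≈ 1,850 × 1.484661246 ≈ 2,746.6233.

€2,746.62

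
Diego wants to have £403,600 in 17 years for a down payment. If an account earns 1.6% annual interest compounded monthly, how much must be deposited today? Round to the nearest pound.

£307,540

Periodic rate = 1.6%/12 = 0.00133333; 204 periods.
P = 403,600/(1 + 0.016/12)^204 ≈ 403,600/1.31234921843 ≈ 307,540.0925.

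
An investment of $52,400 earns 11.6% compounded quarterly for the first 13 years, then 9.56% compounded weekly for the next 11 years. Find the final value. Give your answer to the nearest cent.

$662,545.26

After 13 years at 11.6%: 52,400 × 4.42180399417 ≈ 231,702.5293.
Then 11 years at 9.56%: 231,702.5293 × 2.85946493045 ≈ 662,545.2568.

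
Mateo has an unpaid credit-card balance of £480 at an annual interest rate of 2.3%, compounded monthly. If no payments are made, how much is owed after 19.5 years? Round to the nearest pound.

Growth factor = (1 + 0.023/12)^234 ≈ 1.56528941.
A ≈ 480 × 1.56528941 ≈ 751.3389.

£751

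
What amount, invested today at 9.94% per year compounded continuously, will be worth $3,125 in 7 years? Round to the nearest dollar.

$1,558

P = A·e^(−rt) = 3,125·e^(−0.6958).
e^(−0.6958) ≈ 0.4986753481, so P ≈ 1,558.3605.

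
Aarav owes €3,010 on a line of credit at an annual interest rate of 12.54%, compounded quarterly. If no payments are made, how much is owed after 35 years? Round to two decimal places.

Growth factor = (1 + 0.03135)^140 ≈ 75.3095771078.
A ≈ 3,010 × 75.3095771078 ≈ 226,681.8271.

€226,681.83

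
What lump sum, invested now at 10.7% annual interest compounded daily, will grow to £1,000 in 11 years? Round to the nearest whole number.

£308

Growth factor = (1 + 0.107/365)^4015 ≈ 3.24406611.
P = 1,000/3.24406611 ≈ 308.2551.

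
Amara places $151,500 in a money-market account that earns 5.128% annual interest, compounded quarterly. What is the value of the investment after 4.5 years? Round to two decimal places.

$190,543.21

Periodic rate = 5.128%/4 = 0.01282; periods = 4·4.5 = 18.
A = 151,500·(1 + 0.01282)^18 ≈ 151,500·1.25771093449 ≈ 190,543.2066.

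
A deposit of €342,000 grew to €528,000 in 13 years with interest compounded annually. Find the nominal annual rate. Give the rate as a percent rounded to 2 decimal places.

(1 + r)^13 = 528,000/342,000 = 1.54386.
1 + r = 1.54386^(1/13) ≈ 1.033971, so r ≈ 0.0339708.
r ≈ 3.39708%.

3.40%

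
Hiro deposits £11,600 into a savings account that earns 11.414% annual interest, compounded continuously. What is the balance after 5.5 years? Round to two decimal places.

A = P·e^(rt) = 11,600·e^(0.11414·5.5) = 11,600·e^0.62777.
e^0.62777 ≈ 1.8734281728, so A ≈ 21,731.7668.

£21,731.77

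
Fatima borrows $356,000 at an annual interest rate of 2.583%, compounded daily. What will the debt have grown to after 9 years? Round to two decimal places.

Growth factor = (1 + 0.02583/365)^3285 ≈ 1.26170221658.
A ≈ 356,000 × 1.26170221658 ≈ 449,165.9891.

$449,165.99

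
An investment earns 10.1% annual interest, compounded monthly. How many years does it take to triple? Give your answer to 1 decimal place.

(1 + 0.00841667)^(12t) = 3.
12t = ln 3 / ln(1 + 0.00841667) ≈ 1.0986/0.00838144 ≈ 131.0767.
t ≈ 10.9231.

10.9 years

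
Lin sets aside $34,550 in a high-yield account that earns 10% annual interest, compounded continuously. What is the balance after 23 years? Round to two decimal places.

A = P·e^(rt) = 34,550·e^(0.1·23) = 34,550·e^2.3.
e^2.3 ≈ 9.97418245481, so A ≈ 344,608.0038.

$344,608.00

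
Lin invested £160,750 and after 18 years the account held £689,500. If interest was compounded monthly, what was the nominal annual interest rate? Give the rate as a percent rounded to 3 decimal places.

8.117%

The 216-period growth factor is 689,500/160,750 = 4.28927.
r/12 = 4.28927^(1/216) − 1 ≈ 0.00676405, so r ≈ 12·0.00676405 = 8.11686%.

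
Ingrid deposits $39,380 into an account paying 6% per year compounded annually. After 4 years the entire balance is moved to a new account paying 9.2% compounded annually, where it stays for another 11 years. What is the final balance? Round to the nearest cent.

Phase 1: 39,380·(1 + 0.06)^4 ≈ 49,716.3427.
Phase 2: 49,716.3427·(1 + 0.092)^11 ≈ 130,902.5766.

$130,902.58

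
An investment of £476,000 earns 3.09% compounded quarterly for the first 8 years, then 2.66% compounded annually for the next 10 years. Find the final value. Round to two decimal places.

£791,707.21

Phase 1: 476,000·(1 + 0.007725)^32 ≈ 608,908.4532.
Phase 2: 608,908.4532·(1 + 0.0266)^10 ≈ 791,707.2144.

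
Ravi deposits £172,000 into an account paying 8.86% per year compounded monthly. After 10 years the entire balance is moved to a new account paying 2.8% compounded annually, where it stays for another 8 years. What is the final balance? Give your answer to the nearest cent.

£518,614.59

After 10 years at 8.86%: 172,000 × 2.41752718747 ≈ 415,814.6762.
Then 8 years at 2.8%: 415,814.6762 × 1.2472253153 ≈ 518,614.5907.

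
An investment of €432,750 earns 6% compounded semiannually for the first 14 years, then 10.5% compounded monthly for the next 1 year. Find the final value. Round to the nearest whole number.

Phase 1: 432,750·(1 + 0.03)^28 ≈ 990,100.7017.
Phase 2: 990,100.7017·(1 + 0.00875)^12 ≈ 1,099,213.2153.

€1,099,213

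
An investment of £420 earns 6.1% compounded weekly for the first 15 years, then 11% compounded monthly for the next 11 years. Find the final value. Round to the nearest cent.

Phase 1: 420·(1 + 0.061/52)^780 ≈ 1,048.0834.
Phase 2: 1,048.0834·(1 + 0.11/12)^132 ≈ 3,495.4111.

£3,495.41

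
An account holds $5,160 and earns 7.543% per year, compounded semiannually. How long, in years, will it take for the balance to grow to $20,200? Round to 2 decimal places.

18.43 years

We need (1 + 0.037715)^(2t) = 3.9147, so 2t = ln 3.9147 / ln 1.037715 ≈ 36.8639.
t ≈ 36.8639/2 = 18.4320 years.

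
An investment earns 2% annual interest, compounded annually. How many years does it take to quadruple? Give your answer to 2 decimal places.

(1 + 0.02)^t = 4.
t = ln 4 / ln(1 + 0.02) ≈ 1.3863/0.0198026 ≈ 70.0056.

70.01 years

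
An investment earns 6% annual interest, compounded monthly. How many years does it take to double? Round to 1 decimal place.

(1 + 0.005)^(12t) = 2.
12t = ln 2 / ln(1 + 0.005) ≈ 0.69315/0.00498754 ≈ 138.9757.
t ≈ 11.5813.

11.6 years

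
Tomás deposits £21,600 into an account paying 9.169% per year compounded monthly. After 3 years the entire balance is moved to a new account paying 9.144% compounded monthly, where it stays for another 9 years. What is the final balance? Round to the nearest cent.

£64,493.09

Phase 1: 21,600·(1 + 0.09169/12)^36 ≈ 28,409.3341.
Phase 2: 28,409.3341·(1 + 0.00762)^108 ≈ 64,493.0919.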